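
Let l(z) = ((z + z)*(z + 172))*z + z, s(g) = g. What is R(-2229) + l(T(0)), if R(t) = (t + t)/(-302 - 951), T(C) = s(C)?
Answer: 4458/1253 ≈ 3.5579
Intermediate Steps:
T(C) = C
R(t) = -2*t/1253 (R(t) = (2*t)/(-1253) = (2*t)*(-1/1253) = -2*t/1253)
l(z) = z + 2*z**2*(172 + z) (l(z) = ((2*z)*(172 + z))*z + z = (2*z*(172 + z))*z + z = 2*z**2*(172 + z) + z = z + 2*z**2*(172 + z))
R(-2229) + l(T(0)) = -2/1253*(-2229) + 0*(1 + 2*0**2 + 344*0) = 4458/1253 + 0*(1 + 2*0 + 0) = 4458/1253 + 0*(1 + 0 + 0) = 4458/1253 + 0*1 = 4458/1253 + 0 = 4458/1253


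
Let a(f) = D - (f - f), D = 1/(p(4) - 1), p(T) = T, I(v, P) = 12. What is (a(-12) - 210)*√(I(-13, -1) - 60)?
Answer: -2516*I*√3/3 ≈ -1452.6*I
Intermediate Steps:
D = ⅓ (D = 1/(4 - 1) = 1/3 = ⅓ ≈ 0.33333)
a(f) = ⅓ (a(f) = ⅓ - (f - f) = ⅓ - 1*0 = ⅓ + 0 = ⅓)
(a(-12) - 210)*√(I(-13, -1) - 60) = (⅓ - 210)*√(12 - 60) = -2516*I*√3/3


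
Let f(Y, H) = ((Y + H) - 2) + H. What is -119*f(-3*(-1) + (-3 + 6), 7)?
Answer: -2142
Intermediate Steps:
f(Y, H) = -2 + Y + 2*H (f(Y, H) = ((H + Y) - 2) + H = (-2 + H + Y) + H = -2 + Y + 2*H)
-119*f(-3*(-1) + (-3 + 6), 7) = -119*(-2 + (-3*(-1) + (-3 + 6)) + 2*7) = -119*(-2 + (3 + 3) + 14) = -119*(-2 + 6 + 14) = -119*18 = -2142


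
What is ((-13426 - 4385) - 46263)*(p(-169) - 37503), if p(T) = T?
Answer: 2413795728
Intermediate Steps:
((-13426 - 4385) - 46263)*(p(-169) - 37503) = ((-13426 - 4385) - 46263)*(-169 - 37503) = (-17811 - 46263)*(-37672) = -64074*(-37672) = 2413795728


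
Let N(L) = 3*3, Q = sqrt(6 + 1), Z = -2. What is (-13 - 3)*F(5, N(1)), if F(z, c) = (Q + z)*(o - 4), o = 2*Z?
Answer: 640 + 128*sqrt(7) ≈ 978.66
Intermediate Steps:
o = -4 (o = 2*(-2) = -4)
Q = sqrt(7) ≈ 2.6458
N(L) = 9
F(z, c) = -8*z - 8*sqrt(7) (F(z, c) = (sqrt(7) + z)*(-4 - 4) = (z + sqrt(7))*(-8) = -8*z - 8*sqrt(7))
(-13 - 3)*F(5, N(1)) = (-13 - 3)*(-8*5 - 8*sqrt(7)) = -16*(-40 - 8*sqrt(7)) = 640 + 128*sqrt(7)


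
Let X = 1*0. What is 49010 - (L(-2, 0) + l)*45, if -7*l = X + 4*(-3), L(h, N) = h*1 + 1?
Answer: 342845/7 ≈ 48978.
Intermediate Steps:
L(h, N) = 1 + h (L(h, N) = h + 1 = 1 + h)
X = 0
l = 12/7 (l = -(0 + 4*(-3))/7 = -(0 - 12)/7 = -⅐*(-12) = 12/7 ≈ 1.7143)
49010 - (L(-2, 0) + l)*45 = 49010 - ((1 - 2) + 12/7)*45 = 49010 - (-1 + 12/7)*45 = 49010 - 5*45/7 = 49010 - 1*225/7 = 49010 - 225/7 = 342845/7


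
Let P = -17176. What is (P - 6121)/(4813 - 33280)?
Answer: 23297/28467 ≈ 0.81839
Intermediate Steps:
(P - 6121)/(4813 - 33280) = (-17176 - 6121)/(4813 - 33280) = -23297/(-28467) = -23297*(-1/28467) = 23297/28467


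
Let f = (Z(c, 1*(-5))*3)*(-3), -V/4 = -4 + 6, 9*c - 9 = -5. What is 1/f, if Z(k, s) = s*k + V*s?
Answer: -1/340 ≈ -0.0029412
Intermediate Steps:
c = 4/9 (c = 1 + (⅑)*(-5) = 1 - 5/9 = 4/9 ≈ 0.44444)
V = -8 (V = -4*(-4 + 6) = -4*2 = -8)
Z(k, s) = -8*s + k*s (Z(k, s) = s*k - 8*s = k*s - 8*s = -8*s + k*s)
f = -340 (f = (((1*(-5))*(-8 + 4/9))*3)*(-3) = (-5*(-68/9)*3)*(-3) = ((340/9)*3)*(-3) = (340/3)*(-3) = -340)
1/f = 1/(-340) = -1/340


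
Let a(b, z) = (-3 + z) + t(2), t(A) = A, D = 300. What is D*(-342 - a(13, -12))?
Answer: -98700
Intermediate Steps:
a(b, z) = -1 + z (a(b, z) = (-3 + z) + 2 = -1 + z)
D*(-342 - a(13, -12)) = 300*(-342 - (-1 - 12)) = 300*(-342 - 1*(-13)) = 300*(-342 + 13) = 300*(-329) = -98700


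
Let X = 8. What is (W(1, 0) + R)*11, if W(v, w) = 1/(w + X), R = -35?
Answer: -3069/8 ≈ -383.63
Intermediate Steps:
W(v, w) = 1/(8 + w) (W(v, w) = 1/(w + 8) = 1/(8 + w))
(W(1, 0) + R)*11 = (1/(8 + 0) - 35)*11 = (1/8 - 35)*11 = -279/8*11 = -3069/8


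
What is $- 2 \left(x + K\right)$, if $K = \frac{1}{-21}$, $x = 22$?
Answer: $- \frac{922}{21} \approx -43.905$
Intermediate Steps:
$K = - \frac{1}{21} \approx -0.047619$
$- 2 \left(x + K\right) = - 2 \left(22 - \frac{1}{21}\right) = \left(-2\right) \frac{461}{21} = - \frac{922}{21}$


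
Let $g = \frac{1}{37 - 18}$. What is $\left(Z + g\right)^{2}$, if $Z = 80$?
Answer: $\frac{2313441}{361} \approx 6408.4$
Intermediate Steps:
$g = \frac{1}{19} \approx 0.052632$
$\left(Z + g\right)^{2} = \left(80 + \frac{1}{19}\right)^{2} = \left(\frac{1521}{19}\right)^{2} = \frac{2313441}{361}$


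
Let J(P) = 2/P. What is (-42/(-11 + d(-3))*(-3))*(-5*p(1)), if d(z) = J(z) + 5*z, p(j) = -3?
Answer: -567/8 ≈ -70.875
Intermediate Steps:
d(z) = 2/z + 5*z
(-42/(-11 + d(-3))*(-3))*(-5*p(1)) = (-42/(-11 + (2/(-3) + 5*(-3)))*(-3))*(-5*(-3)) = (-42/(-11 + (2*(-⅓) - 15))*(-3))*15 = (-42/(-11 + (-⅔ - 15))*(-3))*15 = (-42/(-11 - 47/3)*(-3))*15 = (-42/(-80/3)*(-3))*15 = (-42*(-3/80)*(-3))*15 = ((63/40)*(-3))*15 = -189/40*15 = -567/8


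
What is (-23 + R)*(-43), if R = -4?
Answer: 1161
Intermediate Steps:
(-23 + R)*(-43) = (-23 - 4)*(-43) = -27*(-43) = 1161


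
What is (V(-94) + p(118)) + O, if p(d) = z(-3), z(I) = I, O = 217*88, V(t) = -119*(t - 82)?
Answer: 40037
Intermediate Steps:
V(t) = 9758 - 119*t (V(t) = -119*(-82 + t) = 9758 - 119*t)
O = 19096
p(d) = -3
(V(-94) + p(118)) + O = ((9758 - 119*(-94)) - 3) + 19096 = ((9758 + 11186) - 3) + 19096 = (20944 - 3) + 19096 = 20941 + 19096 = 40037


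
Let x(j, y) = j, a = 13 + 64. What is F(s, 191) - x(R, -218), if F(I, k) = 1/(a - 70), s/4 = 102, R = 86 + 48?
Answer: -937/7 ≈ -133.86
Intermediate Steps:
R = 134
a = 77
s = 408 (s = 4*102 = 408)
F(I, k) = ⅐ (F(I, k) = 1/(77 - 70) = 1/7 = ⅐)
F(s, 191) - x(R, -218) = ⅐ - 1*134 = ⅐ - 134 = -937/7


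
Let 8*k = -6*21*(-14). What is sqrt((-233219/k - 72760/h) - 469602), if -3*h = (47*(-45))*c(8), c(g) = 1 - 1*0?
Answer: 4*I*sqrt(28662663253)/987 ≈ 686.12*I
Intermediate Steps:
k = 441/2 (k = (-6*21*(-14))/8 = (-126*(-14))/8 = (1/8)*1764 = 441/2 ≈ 220.50)
c(g) = 1 (c(g) = 1 + 0 = 1)
h = 705 (h = -47*(-45)/3 = -(-705) = -1/3*(-2115) = 705)
sqrt((-233219/k - 72760/h) - 469602) = sqrt((-233219/441/2 - 72760/705) - 469602) = sqrt((-233219*2/441 - 72760*1/705) - 469602) = sqrt((-66634/63 - 14552/141) - 469602) = sqrt(-3437390/2961 - 469602) = sqrt(-1393928912/2961) = 4*I*sqrt(28662663253)/987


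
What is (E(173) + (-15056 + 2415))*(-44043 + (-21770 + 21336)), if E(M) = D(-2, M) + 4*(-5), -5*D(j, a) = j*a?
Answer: 2800227443/5 ≈ 5.6005e+8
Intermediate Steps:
D(j, a) = -a*j/5 (D(j, a) = -j*a/5 = -a*j/5)
E(M) = -20 + 2*M/5 (E(M) = -⅕*M*(-2) + 4*(-5) = 2*M/5 - 20 = -20 + 2*M/5)
(E(173) + (-15056 + 2415))*(-44043 + (-21770 + 21336)) = ((-20 + (⅖)*173) + (-15056 + 2415))*(-44043 + (-21770 + 21336)) = ((-20 + 346/5) - 12641)*(-44043 - 434) = (246/5 - 12641)*(-44477) = -62959/5*(-44477) = 2800227443/5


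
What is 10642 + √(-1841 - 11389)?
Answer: 10642 + 21*I*√30 ≈ 10642.0 + 115.02*I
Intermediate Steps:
10642 + √(-1841 - 11389) = 10642 + √(-13230) = 10642 + 21*I*√30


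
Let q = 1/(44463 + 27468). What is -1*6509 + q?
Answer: -468198878/71931 ≈ -6509.0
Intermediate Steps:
q = 1/71931 ≈ 1.3902e-5
-1*6509 + q = -1*6509 + 1/71931 = -6509 + 1/71931 = -468198878/71931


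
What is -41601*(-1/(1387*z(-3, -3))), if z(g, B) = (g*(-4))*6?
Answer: 13867/33288 ≈ 0.41658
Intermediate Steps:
z(g, B) = -24*g (z(g, B) = -4*g*6 = -24*g)
-41601*(-1/(1387*z(-3, -3))) = -41601/(-24*(-3)*(-1387)) = -41601/(72*(-1387)) = -41601/(-99864) = -41601*(-1/99864) = 13867/33288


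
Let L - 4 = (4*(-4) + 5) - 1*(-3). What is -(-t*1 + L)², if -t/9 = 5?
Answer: -1681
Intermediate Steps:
t = -45 (t = -9*5 = -45)
L = -4 (L = 4 + ((4*(-4) + 5) - 1*(-3)) = 4 + ((-16 + 5) + 3) = 4 + (-11 + 3) = 4 - 8 = -4)
-(-t*1 + L)² = -(-1*(-45)*1 - 4)² = -(45*1 - 4)² = -(45 - 4)² = -1*41² = -1*1681 = -1681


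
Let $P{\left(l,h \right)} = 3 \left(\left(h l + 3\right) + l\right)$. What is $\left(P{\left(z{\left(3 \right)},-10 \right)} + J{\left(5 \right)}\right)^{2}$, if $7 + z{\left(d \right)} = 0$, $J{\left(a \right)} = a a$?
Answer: $49729$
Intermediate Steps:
$J{\left(a \right)} = a^{2}$
$z{\left(d \right)} = -7$ ($z{\left(d \right)} = -7 + 0 = -7$)
$P{\left(l,h \right)} = 9 + 3 l + 3 h l$ ($P{\left(l,h \right)} = 3 \left(\left(3 + h l\right) + l\right) = 3 \left(3 + l + h l\right) = 9 + 3 l + 3 h l$)
$\left(P{\left(z{\left(3 \right)},-10 \right)} + J{\left(5 \right)}\right)^{2} = \left(\left(9 + 3 \left(-7\right) + 3 \left(-10\right) \left(-7\right)\right) + 5^{2}\right)^{2} = \left(\left(9 - 21 + 210\right) + 25\right)^{2} = \left(198 + 25\right)^{2} = 223^{2} = 49729$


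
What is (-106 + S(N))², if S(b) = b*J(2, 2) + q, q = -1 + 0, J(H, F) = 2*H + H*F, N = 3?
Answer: 6889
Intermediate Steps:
J(H, F) = 2*H + F*H
q = -1
S(b) = -1 + 8*b (S(b) = b*(2*(2 + 2)) - 1 = b*(2*4) - 1 = b*8 - 1 = 8*b - 1 = -1 + 8*b)
(-106 + S(N))² = (-106 + (-1 + 8*3))² = (-106 + (-1 + 24))² = (-106 + 23)² = (-83)² = 6889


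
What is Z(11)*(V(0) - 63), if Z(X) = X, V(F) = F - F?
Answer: -693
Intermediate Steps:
V(F) = 0
Z(11)*(V(0) - 63) = 11*(0 - 63) = 11*(-63) = -693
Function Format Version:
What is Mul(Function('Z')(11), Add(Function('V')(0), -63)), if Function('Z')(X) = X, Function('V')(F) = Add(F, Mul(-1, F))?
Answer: -693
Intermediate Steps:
Function('V')(F) = 0
Mul(Function('Z')(11), Add(Function('V')(0), -63)) = Mul(11, Add(0, -63)) = Mul(11, -63) = -693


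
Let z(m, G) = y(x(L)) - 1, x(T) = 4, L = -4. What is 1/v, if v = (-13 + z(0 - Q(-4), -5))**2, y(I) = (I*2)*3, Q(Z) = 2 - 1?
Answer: 1/100 ≈ 0.010000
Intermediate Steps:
Q(Z) = 1
y(I) = 6*I (y(I) = (2*I)*3 = 6*I)
z(m, G) = 23 (z(m, G) = 6*4 - 1 = 24 - 1 = 23)
v = 100 (v = (-13 + 23)**2 = 10**2 = 100)
1/v = 1/100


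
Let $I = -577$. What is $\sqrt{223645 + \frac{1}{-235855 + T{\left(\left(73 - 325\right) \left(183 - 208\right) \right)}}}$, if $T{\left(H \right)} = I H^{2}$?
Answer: $\frac{\sqrt{117295665239402671690470270}}{22901365855} \approx 472.91$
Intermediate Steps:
$T{\left(H \right)} = - 577 H^{2}$
$\sqrt{223645 + \frac{1}{-235855 + T{\left(\left(73 - 325\right) \left(183 - 208\right) \right)}}} = \sqrt{223645 + \frac{1}{-235855 - 577 \left(\left(73 - 325\right) \left(183 - 208\right)\right)^{2}}} = \sqrt{223645 + \frac{1}{-235855 - 577 \left(\left(-252\right) \left(-25\right)\right)^{2}}} = \sqrt{223645 + \frac{1}{-235855 - 577 \cdot 6300^{2}}} = \sqrt{223645 + \frac{1}{-235855 - 22901130000}} = \sqrt{223645 + \frac{1}{-22901365855}} = \sqrt{223645 - \frac{1}{22901365855}} = \sqrt{\frac{5121775966641474}{22901365855}} = \frac{\sqrt{117295665239402671690470270}}{22901365855}$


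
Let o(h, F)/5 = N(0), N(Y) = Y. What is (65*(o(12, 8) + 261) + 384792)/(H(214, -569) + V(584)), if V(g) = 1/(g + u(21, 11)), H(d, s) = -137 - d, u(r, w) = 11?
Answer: -239045415/208844 ≈ -1144.6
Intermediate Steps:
o(h, F) = 0 (o(h, F) = 5*0 = 0)
V(g) = 1/(11 + g) (V(g) = 1/(g + 11) = 1/(11 + g))
(65*(o(12, 8) + 261) + 384792)/(H(214, -569) + V(584)) = (65*(0 + 261) + 384792)/((-137 - 1*214) + 1/(11 + 584)) = (65*261 + 384792)/((-137 - 214) + 1/595) = (16965 + 384792)/(-351 + 1/595) = 401757/(-208844/595) = 401757*(-595/208844) = -239045415/208844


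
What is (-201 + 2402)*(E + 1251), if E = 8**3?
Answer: 3880363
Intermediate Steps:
E = 512
(-201 + 2402)*(E + 1251) = (-201 + 2402)*(512 + 1251) = 2201*1763 = 3880363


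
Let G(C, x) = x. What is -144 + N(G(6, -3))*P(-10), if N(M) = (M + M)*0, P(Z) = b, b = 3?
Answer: -144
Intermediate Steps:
P(Z) = 3
N(M) = 0 (N(M) = (2*M)*0 = 0)
-144 + N(G(6, -3))*P(-10) = -144 + 0*3 = -144 + 0 = -144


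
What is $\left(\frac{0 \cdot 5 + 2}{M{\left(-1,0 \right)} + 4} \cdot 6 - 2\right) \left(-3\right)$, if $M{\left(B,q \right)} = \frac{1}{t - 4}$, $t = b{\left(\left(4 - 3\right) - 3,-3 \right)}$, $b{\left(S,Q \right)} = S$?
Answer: $- \frac{78}{23} \approx -3.3913$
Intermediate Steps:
$t = -2$ ($t = \left(4 - 3\right) - 3 = 1 - 3 = -2$)
$M{\left(B,q \right)} = - \frac{1}{6}$ ($M{\left(B,q \right)} = \frac{1}{-2 - 4} = \frac{1}{-6} = - \frac{1}{6}$)
$\left(\frac{0 \cdot 5 + 2}{M{\left(-1,0 \right)} + 4} \cdot 6 - 2\right) \left(-3\right) = \left(\frac{0 \cdot 5 + 2}{- \frac{1}{6} + 4} \cdot 6 - 2\right) \left(-3\right) = \left(\frac{0 + 2}{\frac{23}{6}} \cdot 6 - 2\right) \left(-3\right) = \left(2 \cdot \frac{6}{23} \cdot 6 - 2\right) \left(-3\right) = \left(\frac{12}{23} \cdot 6 - 2\right) \left(-3\right) = \left(\frac{72}{23} - 2\right) \left(-3\right) = \frac{26}{23} \left(-3\right) = - \frac{78}{23}$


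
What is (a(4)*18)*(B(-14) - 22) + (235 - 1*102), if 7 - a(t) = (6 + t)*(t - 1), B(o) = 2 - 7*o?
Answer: -32159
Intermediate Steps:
a(t) = 7 - (-1 + t)*(6 + t) (a(t) = 7 - (6 + t)*(t - 1) = 7 - (6 + t)*(-1 + t) = 7 - (-1 + t)*(6 + t))
(a(4)*18)*(B(-14) - 22) + (235 - 1*102) = ((13 - 1*4² - 5*4)*18)*((2 - 7*(-14)) - 22) + (235 - 1*102) = ((13 - 1*16 - 20)*18)*((2 + 98) - 22) + (235 - 102) = ((13 - 16 - 20)*18)*(100 - 22) + 133 = -23*18*78 + 133 = -414*78 + 133 = -32292 + 133 = -32159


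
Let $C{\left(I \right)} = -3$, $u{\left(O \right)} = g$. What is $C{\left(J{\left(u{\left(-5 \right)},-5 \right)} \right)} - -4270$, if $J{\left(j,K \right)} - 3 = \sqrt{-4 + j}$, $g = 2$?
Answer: $4267$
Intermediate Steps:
$u{\left(O \right)} = 2$
$J{\left(j,K \right)} = 3 + \sqrt{-4 + j}$
$C{\left(J{\left(u{\left(-5 \right)},-5 \right)} \right)} - -4270 = -3 - -4270 = -3 + 4270 = 4267$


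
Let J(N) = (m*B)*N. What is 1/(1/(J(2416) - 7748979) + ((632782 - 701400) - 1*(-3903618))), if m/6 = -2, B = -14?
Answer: 7343091/28160753984999 ≈ 2.6076e-7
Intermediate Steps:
m = -12 (m = 6*(-2) = -12)
J(N) = 168*N (J(N) = (-12*(-14))*N = 168*N)
1/(1/(J(2416) - 7748979) + ((632782 - 701400) - 1*(-3903618))) = 1/(1/(168*2416 - 7748979) + ((632782 - 701400) - 1*(-3903618))) = 1/(1/(405888 - 7748979) + (-68618 + 3903618)) = 1/(1/(-7343091) + 3835000) = 1/(-1/7343091 + 3835000) = 1/(28160753984999/7343091) = 7343091/28160753984999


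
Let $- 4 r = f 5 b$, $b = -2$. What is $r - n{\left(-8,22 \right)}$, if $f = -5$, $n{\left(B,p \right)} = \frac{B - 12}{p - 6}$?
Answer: $- \frac{45}{4} \approx -11.25$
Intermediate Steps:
$n{\left(B,p \right)} = \frac{-12 + B}{-6 + p}$
$r = - \frac{25}{2}$ ($r = - \frac{\left(-5\right) 5 \left(-2\right)}{4} = - \frac{\left(-25\right) \left(-2\right)}{4} = \left(- \frac{1}{4}\right) 50 = - \frac{25}{2} \approx -12.5$)
$r - n{\left(-8,22 \right)} = - \frac{25}{2} - \frac{-12 - 8}{-6 + 22} = - \frac{25}{2} - \frac{1}{16} \left(-20\right) = - \frac{25}{2} - - \frac{5}{4} = - \frac{25}{2} + \frac{5}{4} = - \frac{45}{4}$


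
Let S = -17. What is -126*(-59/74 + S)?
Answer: 82971/37 ≈ 2242.5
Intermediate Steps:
-126*(-59/74 + S) = -126*(-59/74 - 17) = -126*(-1317/74) = 82971/37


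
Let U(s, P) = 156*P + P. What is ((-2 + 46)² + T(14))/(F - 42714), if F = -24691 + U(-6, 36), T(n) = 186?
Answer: -2122/61753 ≈ -0.034363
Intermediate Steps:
U(s, P) = 157*P
F = -19039 (F = -24691 + 157*36 = -24691 + 5652 = -19039)
((-2 + 46)² + T(14))/(F - 42714) = ((-2 + 46)² + 186)/(-19039 - 42714) = (44² + 186)/(-61753) = (1936 + 186)*(-1/61753) = 2122*(-1/61753) = -2122/61753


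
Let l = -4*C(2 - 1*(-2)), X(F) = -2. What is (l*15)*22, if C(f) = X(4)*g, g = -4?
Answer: -10560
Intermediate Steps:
C(f) = 8 (C(f) = -2*(-4) = 8)
l = -32 (l = -4*8 = -32)
(l*15)*22 = -32*15*22 = -480*22 = -10560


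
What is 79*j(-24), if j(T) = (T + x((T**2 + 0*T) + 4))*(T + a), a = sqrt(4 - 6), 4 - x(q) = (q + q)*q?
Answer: 1275666720 - 53152780*I*sqrt(2) ≈ 1.2757e+9 - 7.5169e+7*I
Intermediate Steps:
x(q) = 4 - 2*q**2 (x(q) = 4 - (q + q)*q = 4 - 2*q*q = 4 - 2*q**2)
a = I*sqrt(2) (a = sqrt(-2) = I*sqrt(2) ≈ 1.4142*I)
j(T) = (T + I*sqrt(2))*(4 + T - 2*(4 + T**2)**2) (j(T) = (T + (4 - 2*((T**2 + 0*T) + 4)**2))*(T + I*sqrt(2)) = (T + (4 - 2*((T**2 + 0) + 4)**2))*(T + I*sqrt(2)) = (T + (4 - 2*(T**2 + 4)**2))*(T + I*sqrt(2)) = (T + (4 - 2*(4 + T**2)**2))*(T + I*sqrt(2)) = (4 + T - 2*(4 + T**2)**2)*(T + I*sqrt(2)) = (T + I*sqrt(2))*(4 + T - 2*(4 + T**2)**2))
79*j(-24) = 79*((-24)**2 - 2*(-24)*(-2 + (4 + (-24)**2)**2) + I*(-24)*sqrt(2) + 2*I*sqrt(2)*(2 - (4 + (-24)**2)**2)) = 79*(576 - 2*(-24)*(-2 + (4 + 576)**2) - 24*I*sqrt(2) + 2*I*sqrt(2)*(2 - (4 + 576)**2)) = 79*(576 - 2*(-24)*(-2 + 580**2) - 24*I*sqrt(2) + 2*I*sqrt(2)*(2 - 1*580**2)) = 79*(576 - 2*(-24)*(-2 + 336400) - 24*I*sqrt(2) + 2*I*sqrt(2)*(2 - 1*336400)) = 79*(576 - 2*(-24)*336398 - 24*I*sqrt(2) + 2*I*sqrt(2)*(2 - 336400)) = 79*(576 + 16147104 - 24*I*sqrt(2) + 2*I*sqrt(2)*(-336398)) = 79*(576 + 16147104 - 24*I*sqrt(2) - 672796*I*sqrt(2)) = 79*(16147680 - 672820*I*sqrt(2)) = 1275666720 - 53152780*I*sqrt(2)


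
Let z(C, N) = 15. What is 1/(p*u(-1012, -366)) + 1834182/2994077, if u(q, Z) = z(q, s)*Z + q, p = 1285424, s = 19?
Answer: 15329775560724259/25023977135579296 ≈ 0.61260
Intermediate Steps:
u(q, Z) = q + 15*Z (u(q, Z) = 15*Z + q = q + 15*Z)
1/(p*u(-1012, -366)) + 1834182/2994077 = 1/(1285424*(-1012 + 15*(-366))) + 1834182/2994077 = 1/(1285424*(-1012 - 5490)) + 1834182*(1/2994077) = (1/1285424)/(-6502) + 1834182/2994077 = (1/1285424)*(-1/6502) + 1834182/2994077 = -1/8357826848 + 1834182/2994077 = 15329775560724259/25023977135579296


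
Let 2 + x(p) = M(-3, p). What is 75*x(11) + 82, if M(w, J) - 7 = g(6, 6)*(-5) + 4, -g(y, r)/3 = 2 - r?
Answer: -3743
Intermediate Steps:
g(y, r) = -6 + 3*r (g(y, r) = -3*(2 - r) = -6 + 3*r)
M(w, J) = -49 (M(w, J) = 7 + ((-6 + 3*6)*(-5) + 4) = 7 + ((-6 + 18)*(-5) + 4) = 7 + (12*(-5) + 4) = 7 + (-60 + 4) = 7 - 56 = -49)
x(p) = -51 (x(p) = -2 - 49 = -51)
75*x(11) + 82 = 75*(-51) + 82 = -3825 + 82 = -3743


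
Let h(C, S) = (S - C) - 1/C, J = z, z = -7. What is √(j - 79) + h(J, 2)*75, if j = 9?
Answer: 4800/7 + I*√70 ≈ 685.71 + 8.3666*I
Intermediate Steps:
J = -7
h(C, S) = S - C - 1/C
√(j - 79) + h(J, 2)*75 = √(9 - 79) + (2 - 1*(-7) - 1/(-7))*75 = √(-70) + (2 + 7 - 1*(-⅐))*75 = I*√70 + (2 + 7 + ⅐)*75 = I*√70 + (64/7)*75 = I*√70 + 4800/7 = 4800/7 + I*√70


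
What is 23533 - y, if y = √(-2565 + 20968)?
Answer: 23533 - √18403 ≈ 23397.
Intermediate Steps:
y = √18403 ≈ 135.66
23533 - y = 23533 - √18403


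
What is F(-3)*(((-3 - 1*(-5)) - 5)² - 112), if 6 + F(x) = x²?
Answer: -309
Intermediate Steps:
F(x) = -6 + x²
F(-3)*(((-3 - 1*(-5)) - 5)² - 112) = (-6 + (-3)²)*(((-3 - 1*(-5)) - 5)² - 112) = (-6 + 9)*(((-3 + 5) - 5)² - 112) = 3*((2 - 5)² - 112) = 3*((-3)² - 112) = 3*(9 - 112) = 3*(-103) = -309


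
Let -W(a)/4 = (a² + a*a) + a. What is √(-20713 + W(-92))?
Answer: I*√88057 ≈ 296.74*I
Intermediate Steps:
W(a) = -8*a² - 4*a (W(a) = -4*((a² + a*a) + a) = -4*((a² + a²) + a) = -4*(2*a² + a) = -4*(a + 2*a²) = -8*a² - 4*a)
√(-20713 + W(-92)) = √(-20713 - 4*(-92)*(1 + 2*(-92))) = √(-20713 - 4*(-92)*(1 - 184)) = √(-20713 - 4*(-92)*(-183)) = √(-20713 - 67344) = √(-88057) = I*√88057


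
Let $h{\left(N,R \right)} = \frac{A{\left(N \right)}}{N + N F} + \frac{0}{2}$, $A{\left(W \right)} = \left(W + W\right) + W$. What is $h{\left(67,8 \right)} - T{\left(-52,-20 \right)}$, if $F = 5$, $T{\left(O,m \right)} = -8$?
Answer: $\frac{17}{2} \approx 8.5$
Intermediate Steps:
$A{\left(W \right)} = 3 W$ ($A{\left(W \right)} = 2 W + W = 3 W$)
$h{\left(N,R \right)} = \frac{1}{2}$ ($h{\left(N,R \right)} = \frac{3 N}{N + N 5} + \frac{0}{2} = \frac{3 N}{N + 5 N} + 0 \cdot \frac{1}{2} = \frac{3 N}{6 N} + 0 = 3 N \frac{1}{6 N} + 0 = \frac{1}{2} + 0 = \frac{1}{2}$)
$h{\left(67,8 \right)} - T{\left(-52,-20 \right)} = \frac{1}{2} - -8 = \frac{1}{2} + 8 = \frac{17}{2}$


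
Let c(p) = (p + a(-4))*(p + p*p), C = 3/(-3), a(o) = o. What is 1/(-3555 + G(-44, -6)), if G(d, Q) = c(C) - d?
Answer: -1/3511 ≈ -0.00028482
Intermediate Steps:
C = -1 (C = 3*(-⅓) = -1)
c(p) = (-4 + p)*(p + p²) (c(p) = (p - 4)*(p + p*p) = (-4 + p)*(p + p²))
G(d, Q) = -d (G(d, Q) = -(-4 + (-1)² - 3*(-1)) - d = -(-4 + 1 + 3) - d = -1*0 - d = 0 - d = -d)
1/(-3555 + G(-44, -6)) = 1/(-3555 - 1*(-44)) = 1/(-3555 + 44) = 1/(-3511) = -1/3511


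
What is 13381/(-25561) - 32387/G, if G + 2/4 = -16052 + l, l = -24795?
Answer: 562527419/2088205895 ≈ 0.26938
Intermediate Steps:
G = -81695/2 (G = -½ + (-16052 - 24795) = -½ - 40847 = -81695/2 ≈ -40848.)
13381/(-25561) - 32387/G = 13381/(-25561) - 32387/(-81695/2) = 13381*(-1/25561) - 32387*(-2/81695) = -13381/25561 + 64774/81695 = 562527419/2088205895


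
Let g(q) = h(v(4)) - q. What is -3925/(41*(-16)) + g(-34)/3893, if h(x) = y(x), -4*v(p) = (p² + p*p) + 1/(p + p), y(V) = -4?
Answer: 15299705/2553808 ≈ 5.9909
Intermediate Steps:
v(p) = -p²/2 - 1/(8*p) (v(p) = -((p² + p*p) + 1/(p + p))/4 = -((p² + p²) + 1/(2*p))/4 = -(2*p² + 1/(2*p))/4 = -(1/(2*p) + 2*p²)/4 = -p²/2 - 1/(8*p))
h(x) = -4
g(q) = -4 - q
-3925/(41*(-16)) + g(-34)/3893 = -3925/(41*(-16)) + (-4 - 1*(-34))/3893 = -3925/(-656) + (-4 + 34)*(1/3893) = -3925*(-1/656) + 30*(1/3893) = 3925/656 + 30/3893 = 15299705/2553808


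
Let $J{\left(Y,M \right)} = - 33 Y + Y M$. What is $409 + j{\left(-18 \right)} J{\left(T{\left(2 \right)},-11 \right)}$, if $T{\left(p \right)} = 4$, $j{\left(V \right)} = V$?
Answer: $3577$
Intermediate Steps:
$J{\left(Y,M \right)} = - 33 Y + M Y$
$409 + j{\left(-18 \right)} J{\left(T{\left(2 \right)},-11 \right)} = 409 - 18 \cdot 4 \left(-33 - 11\right) = 409 - 18 \cdot 4 \left(-44\right) = 409 - -3168 = 409 + 3168 = 3577$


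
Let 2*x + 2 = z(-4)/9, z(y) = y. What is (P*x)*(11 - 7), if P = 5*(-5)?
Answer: 1100/9 ≈ 122.22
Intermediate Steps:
P = -25
x = -11/9 (x = -1 + (-4/9)/2 = -1 + (-4*1/9)/2 = -1 + (1/2)*(-4/9) = -1 - 2/9 = -11/9 ≈ -1.2222)
(P*x)*(11 - 7) = (-25*(-11/9))*(11 - 7) = (275/9)*4 = 1100/9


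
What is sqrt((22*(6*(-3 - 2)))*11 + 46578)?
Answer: sqrt(39318) ≈ 198.29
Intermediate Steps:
sqrt((22*(6*(-3 - 2)))*11 + 46578) = sqrt((22*(6*(-5)))*11 + 46578) = sqrt((22*(-30))*11 + 46578) = sqrt(-660*11 + 46578) = sqrt(-7260 + 46578) = sqrt(39318)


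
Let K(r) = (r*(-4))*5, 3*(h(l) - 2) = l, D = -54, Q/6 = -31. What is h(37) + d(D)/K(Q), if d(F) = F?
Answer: 26633/1860 ≈ 14.319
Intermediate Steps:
Q = -186 (Q = 6*(-31) = -186)
h(l) = 2 + l/3
K(r) = -20*r (K(r) = -4*r*5 = -20*r)
h(37) + d(D)/K(Q) = (2 + (⅓)*37) - 54/((-20*(-186))) = (2 + 37/3) - 54/3720 = 43/3 - 54*1/3720 = 43/3 - 9/620 = 26633/1860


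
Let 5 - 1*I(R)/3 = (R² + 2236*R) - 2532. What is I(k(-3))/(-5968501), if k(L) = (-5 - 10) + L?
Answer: -127383/5968501 ≈ -0.021343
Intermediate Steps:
k(L) = -15 + L
I(R) = 7611 - 6708*R - 3*R² (I(R) = 15 - 3*((R² + 2236*R) - 2532) = 15 - 3*(-2532 + R² + 2236*R) = 15 + (7596 - 6708*R - 3*R²) = 7611 - 6708*R - 3*R²)
I(k(-3))/(-5968501) = (7611 - 6708*(-15 - 3) - 3*(-15 - 3)²)/(-5968501) = (7611 - 6708*(-18) - 3*(-18)²)*(-1/5968501) = (7611 + 120744 - 3*324)*(-1/5968501) = (7611 + 120744 - 972)*(-1/5968501) = 127383*(-1/5968501) = -127383/5968501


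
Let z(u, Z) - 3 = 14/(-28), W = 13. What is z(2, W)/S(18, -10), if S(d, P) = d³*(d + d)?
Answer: 5/419904 ≈ 1.1907e-5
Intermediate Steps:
z(u, Z) = 5/2 (z(u, Z) = 3 + 14/(-28) = 3 + 14*(-1/28) = 3 - ½ = 5/2)
S(d, P) = 2*d⁴ (S(d, P) = d³*(2*d) = 2*d⁴)
z(2, W)/S(18, -10) = 5/(2*((2*18⁴))) = 5/(2*((2*104976))) = (5/2)/209952 = (5/2)*(1/209952) = 5/419904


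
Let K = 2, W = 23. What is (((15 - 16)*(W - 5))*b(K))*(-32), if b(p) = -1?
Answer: -576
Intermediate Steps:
(((15 - 16)*(W - 5))*b(K))*(-32) = (((15 - 16)*(23 - 5))*(-1))*(-32) = (-1*18*(-1))*(-32) = -18*(-1)*(-32) = 18*(-32) = -576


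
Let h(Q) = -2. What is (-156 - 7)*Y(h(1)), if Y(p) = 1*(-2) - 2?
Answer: 652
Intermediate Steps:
Y(p) = -4 (Y(p) = -2 - 2 = -4)
(-156 - 7)*Y(h(1)) = (-156 - 7)*(-4) = -163*(-4) = 652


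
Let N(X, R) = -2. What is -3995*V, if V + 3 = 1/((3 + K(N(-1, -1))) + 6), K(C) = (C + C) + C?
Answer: 31960/3 ≈ 10653.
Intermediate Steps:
K(C) = 3*C (K(C) = 2*C + C = 3*C)
V = -8/3 (V = -3 + 1/((3 + 3*(-2)) + 6) = -3 + 1/((3 - 6) + 6) = -3 + 1/(-3 + 6) = -3 + 1/3 = -3 + ⅓ = -8/3 ≈ -2.6667)
-3995*V = -3995*(-8/3) = 31960/3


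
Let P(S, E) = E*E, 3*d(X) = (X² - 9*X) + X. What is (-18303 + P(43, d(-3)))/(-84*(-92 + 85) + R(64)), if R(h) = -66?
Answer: -9091/261 ≈ -34.831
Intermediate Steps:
d(X) = -8*X/3 + X²/3 (d(X) = ((X² - 9*X) + X)/3 = (X² - 8*X)/3 = -8*X/3 + X²/3)
P(S, E) = E²
(-18303 + P(43, d(-3)))/(-84*(-92 + 85) + R(64)) = (-18303 + ((⅓)*(-3)*(-8 - 3))²)/(-84*(-92 + 85) - 66) = (-18303 + ((⅓)*(-3)*(-11))²)/(-84*(-7) - 66) = (-18303 + 11²)/(588 - 66) = (-18303 + 121)/522 = -18182*1/522 = -9091/261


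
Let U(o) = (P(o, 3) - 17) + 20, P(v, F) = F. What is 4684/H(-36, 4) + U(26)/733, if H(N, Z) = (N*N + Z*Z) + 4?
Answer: 860317/241157 ≈ 3.5675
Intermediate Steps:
H(N, Z) = 4 + N² + Z² (H(N, Z) = (N² + Z²) + 4 = 4 + N² + Z²)
U(o) = 6 (U(o) = (3 - 17) + 20 = -14 + 20 = 6)
4684/H(-36, 4) + U(26)/733 = 4684/(4 + (-36)² + 4²) + 6/733 = 4684/(4 + 1296 + 16) + 6*(1/733) = 4684/1316 + 6/733 = 4684*(1/1316) + 6/733 = 1171/329 + 6/733 = 860317/241157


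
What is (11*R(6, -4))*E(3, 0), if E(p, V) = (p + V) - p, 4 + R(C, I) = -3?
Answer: 0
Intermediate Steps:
R(C, I) = -7 (R(C, I) = -4 - 3 = -7)
E(p, V) = V (E(p, V) = (V + p) - p = V)
(11*R(6, -4))*E(3, 0) = (11*(-7))*0 = -77*0 = 0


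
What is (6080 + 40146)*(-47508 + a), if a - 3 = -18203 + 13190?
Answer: -2427697068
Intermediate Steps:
a = -5010 (a = 3 + (-18203 + 13190) = 3 - 5013 = -5010)
(6080 + 40146)*(-47508 + a) = (6080 + 40146)*(-47508 - 5010) = 46226*(-52518) = -2427697068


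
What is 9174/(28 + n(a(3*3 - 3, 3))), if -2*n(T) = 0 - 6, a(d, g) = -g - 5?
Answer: 9174/31 ≈ 295.94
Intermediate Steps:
a(d, g) = -5 - g
n(T) = 3 (n(T) = -(0 - 6)/2 = -1/2*(-6) = 3)
9174/(28 + n(a(3*3 - 3, 3))) = 9174/(28 + 3) = 9174/31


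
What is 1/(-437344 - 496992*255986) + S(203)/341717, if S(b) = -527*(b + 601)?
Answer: -5961245935337605/4807695576384896 ≈ -1.2399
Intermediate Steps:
S(b) = -316727 - 527*b (S(b) = -527*(601 + b) = -316727 - 527*b)
1/(-437344 - 496992*255986) + S(203)/341717 = 1/(-437344 - 496992*255986) + (-316727 - 527*203)/341717 = (1/255986)/(-934336) + (-316727 - 106981)*(1/341717) = -1/934336*1/255986 - 423708*1/341717 = -1/239176935296 - 24924/20101 = -5961245935337605/4807695576384896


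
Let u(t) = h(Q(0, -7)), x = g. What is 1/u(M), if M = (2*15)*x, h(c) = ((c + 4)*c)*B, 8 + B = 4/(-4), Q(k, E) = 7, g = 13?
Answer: -1/693 ≈ -0.0014430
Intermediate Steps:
B = -9 (B = -8 + 4/(-4) = -8 + 4*(-¼) = -8 - 1 = -9)
x = 13
h(c) = -9*c*(4 + c) (h(c) = ((c + 4)*c)*(-9) = ((4 + c)*c)*(-9) = (c*(4 + c))*(-9) = -9*c*(4 + c))
M = 390 (M = (2*15)*13 = 30*13 = 390)
u(t) = -693 (u(t) = -9*7*(4 + 7) = -9*7*11 = -693)
1/u(M) = 1/(-693) = -1/693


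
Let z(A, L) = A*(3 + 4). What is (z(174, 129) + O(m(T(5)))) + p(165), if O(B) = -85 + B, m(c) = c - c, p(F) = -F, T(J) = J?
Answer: 968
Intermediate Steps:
z(A, L) = 7*A (z(A, L) = A*7 = 7*A)
m(c) = 0
(z(174, 129) + O(m(T(5)))) + p(165) = (7*174 + (-85 + 0)) - 1*165 = (1218 - 85) - 165 = 1133 - 165 = 968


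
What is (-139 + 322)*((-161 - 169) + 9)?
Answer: -58743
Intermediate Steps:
(-139 + 322)*((-161 - 169) + 9) = 183*(-330 + 9) = 183*(-321) = -58743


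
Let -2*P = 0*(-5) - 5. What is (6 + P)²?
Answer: 289/4 ≈ 72.250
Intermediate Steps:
P = 5/2 (P = -(0*(-5) - 5)/2 = -(0 - 5)/2 = -½*(-5) = 5/2 ≈ 2.5000)
(6 + P)² = (6 + 5/2)² = (17/2)² = 289/4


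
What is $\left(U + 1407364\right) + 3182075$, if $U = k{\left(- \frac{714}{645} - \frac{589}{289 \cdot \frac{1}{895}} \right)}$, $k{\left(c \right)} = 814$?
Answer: $4590253$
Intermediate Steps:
$U = 814$
$\left(U + 1407364\right) + 3182075 = \left(814 + 1407364\right) + 3182075 = 1408178 + 3182075 = 4590253$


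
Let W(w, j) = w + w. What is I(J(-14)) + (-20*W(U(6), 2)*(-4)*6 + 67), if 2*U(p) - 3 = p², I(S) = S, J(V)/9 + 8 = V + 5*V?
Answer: 17959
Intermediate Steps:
J(V) = -72 + 54*V (J(V) = -72 + 9*(V + 5*V) = -72 + 9*(6*V) = -72 + 54*V)
U(p) = 3/2 + p²/2
W(w, j) = 2*w
I(J(-14)) + (-20*W(U(6), 2)*(-4)*6 + 67) = (-72 + 54*(-14)) + (-20*(2*(3/2 + (½)*6²))*(-4)*6 + 67) = (-72 - 756) + (-20*(2*(3/2 + (½)*36))*(-4)*6 + 67) = -828 + (-20*(2*(3/2 + 18))*(-4)*6 + 67) = -828 + (-20*(2*(39/2))*(-4)*6 + 67) = -828 + (-20*39*(-4)*6 + 67) = -828 + (-(-3120)*6 + 67) = -828 + (-20*(-936) + 67) = -828 + (18720 + 67) = -828 + 18787 = 17959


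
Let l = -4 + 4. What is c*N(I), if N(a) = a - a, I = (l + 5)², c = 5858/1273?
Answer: 0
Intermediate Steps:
l = 0
c = 5858/1273 (c = 5858*(1/1273) = 5858/1273 ≈ 4.6017)
I = 25 (I = (0 + 5)² = 5² = 25)
N(a) = 0
c*N(I) = (5858/1273)*0 = 0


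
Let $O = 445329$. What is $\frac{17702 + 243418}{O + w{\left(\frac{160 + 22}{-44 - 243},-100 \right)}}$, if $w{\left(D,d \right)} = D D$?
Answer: $\frac{87788544}{149719745} \approx 0.58635$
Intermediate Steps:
$w{\left(D,d \right)} = D^{2}$
$\frac{17702 + 243418}{O + w{\left(\frac{160 + 22}{-44 - 243},-100 \right)}} = \frac{17702 + 243418}{445329 + \left(\frac{160 + 22}{-44 - 243}\right)^{2}} = \frac{261120}{445329 + \left(\frac{182}{-287}\right)^{2}} = \frac{261120}{445329 + \left(182 \left(- \frac{1}{287}\right)\right)^{2}} = \frac{261120}{445329 + \left(- \frac{26}{41}\right)^{2}} = \frac{261120}{445329 + \frac{676}{1681}} = \frac{261120}{\frac{748598725}{1681}} = 261120 \cdot \frac{1681}{748598725} = \frac{87788544}{149719745}$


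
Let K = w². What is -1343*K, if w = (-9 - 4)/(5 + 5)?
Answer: -226967/100 ≈ -2269.7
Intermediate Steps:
w = -13/10 ≈ -1.3000
K = 169/100 (K = (-13/10)² = 169/100 ≈ 1.6900)
-1343*K = -1343*169/100 = -226967/100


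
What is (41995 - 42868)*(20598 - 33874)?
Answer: 11589948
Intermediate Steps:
(41995 - 42868)*(20598 - 33874) = -873*(-13276) = 11589948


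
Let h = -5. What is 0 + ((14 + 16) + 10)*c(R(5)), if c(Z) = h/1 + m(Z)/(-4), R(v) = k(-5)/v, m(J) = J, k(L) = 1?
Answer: -202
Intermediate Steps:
R(v) = 1/v
c(Z) = -5 - Z/4 (c(Z) = -5/1 + Z/(-4) = -5*1 + Z*(-¼) = -5 - Z/4)
0 + ((14 + 16) + 10)*c(R(5)) = 0 + ((14 + 16) + 10)*(-5 - ¼/5) = 0 + (30 + 10)*(-5 - ¼*⅕) = 0 + 40*(-5 - 1/20) = 0 + 40*(-101/20) = 0 - 202 = -202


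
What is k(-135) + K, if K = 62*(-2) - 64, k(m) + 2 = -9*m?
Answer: 1025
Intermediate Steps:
k(m) = -2 - 9*m
K = -188 (K = -124 - 64 = -188)
k(-135) + K = (-2 - 9*(-135)) - 188 = (-2 + 1215) - 188 = 1213 - 188 = 1025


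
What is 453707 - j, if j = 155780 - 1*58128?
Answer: 356055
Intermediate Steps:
j = 97652 (j = 155780 - 58128 = 97652)
453707 - j = 453707 - 1*97652 = 453707 - 97652 = 356055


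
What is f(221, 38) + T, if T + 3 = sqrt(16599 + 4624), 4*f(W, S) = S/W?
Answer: -1307/442 + sqrt(21223) ≈ 142.72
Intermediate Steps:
f(W, S) = S/(4*W) (f(W, S) = (S/W)/4 = S/(4*W))
T = -3 + sqrt(21223) (T = -3 + sqrt(16599 + 4624) = -3 + sqrt(21223) ≈ 142.68)
f(221, 38) + T = (1/4)*38/221 + (-3 + sqrt(21223)) = (1/4)*38*(1/221) + (-3 + sqrt(21223)) = 19/442 + (-3 + sqrt(21223)) = -1307/442 + sqrt(21223)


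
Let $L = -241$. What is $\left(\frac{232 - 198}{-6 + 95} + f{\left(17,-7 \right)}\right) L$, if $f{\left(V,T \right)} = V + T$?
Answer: $- \frac{222684}{89} \approx -2502.1$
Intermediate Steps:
$f{\left(V,T \right)} = T + V$
$\left(\frac{232 - 198}{-6 + 95} + f{\left(17,-7 \right)}\right) L = \left(\frac{232 - 198}{-6 + 95} + \left(-7 + 17\right)\right) \left(-241\right) = \left(\frac{34}{89} + 10\right) \left(-241\right) = \frac{924}{89} \left(-241\right) = - \frac{222684}{89}$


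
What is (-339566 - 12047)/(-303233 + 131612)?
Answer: 351613/171621 ≈ 2.0488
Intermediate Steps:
(-339566 - 12047)/(-303233 + 131612) = -351613/(-171621) = -351613*(-1/171621) = 351613/171621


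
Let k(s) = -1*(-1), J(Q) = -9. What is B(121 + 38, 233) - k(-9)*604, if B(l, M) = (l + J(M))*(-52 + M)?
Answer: 26546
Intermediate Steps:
k(s) = 1
B(l, M) = (-52 + M)*(-9 + l) (B(l, M) = (l - 9)*(-52 + M) = (-9 + l)*(-52 + M) = (-52 + M)*(-9 + l))
B(121 + 38, 233) - k(-9)*604 = (468 - 52*(121 + 38) - 9*233 + 233*(121 + 38)) - 604 = (468 - 52*159 - 2097 + 233*159) - 1*604 = (468 - 8268 - 2097 + 37047) - 604 = 27150 - 604 = 26546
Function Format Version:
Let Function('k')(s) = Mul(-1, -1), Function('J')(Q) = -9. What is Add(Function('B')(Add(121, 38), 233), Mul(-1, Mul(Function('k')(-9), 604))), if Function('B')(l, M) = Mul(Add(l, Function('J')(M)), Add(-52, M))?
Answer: 26546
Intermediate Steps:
Function('k')(s) = 1
Function('B')(l, M) = Mul(Add(-52, M), Add(-9, l)) (Function('B')(l, M) = Mul(Add(l, -9), Add(-52, M)) = Mul(Add(-9, l), Add(-52, M)) = Mul(Add(-52, M), Add(-9, l)))
Add(Function('B')(Add(121, 38), 233), Mul(-1, Mul(Function('k')(-9), 604))) = Add(Add(468, Mul(-52, Add(121, 38)), Mul(-9, 233), Mul(233, Add(121, 38))), Mul(-1, Mul(1, 604))) = Add(Add(468, Mul(-52, 159), -2097, Mul(233, 159)), Mul(-1, 604)) = Add(Add(468, -8268, -2097, 37047), -604) = Add(27150, -604) = 26546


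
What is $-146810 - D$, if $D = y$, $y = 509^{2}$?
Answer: $-405891$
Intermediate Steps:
$y = 259081$
$D = 259081$
$-146810 - D = -146810 - 259081 = -405891$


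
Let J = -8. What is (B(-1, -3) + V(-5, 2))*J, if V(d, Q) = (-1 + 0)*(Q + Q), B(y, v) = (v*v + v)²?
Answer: -256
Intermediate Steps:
B(y, v) = (v + v²)² (B(y, v) = (v² + v)² = (v + v²)²)
V(d, Q) = -2*Q
(B(-1, -3) + V(-5, 2))*J = ((-3)²*(1 - 3)² - 2*2)*(-8) = (9*(-2)² - 4)*(-8) = (9*4 - 4)*(-8) = (36 - 4)*(-8) = 32*(-8) = -256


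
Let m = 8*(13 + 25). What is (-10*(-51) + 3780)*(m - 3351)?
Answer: -13071630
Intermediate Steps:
m = 304 (m = 8*38 = 304)
(-10*(-51) + 3780)*(m - 3351) = (-10*(-51) + 3780)*(304 - 3351) = (510 + 3780)*(-3047) = 4290*(-3047) = -13071630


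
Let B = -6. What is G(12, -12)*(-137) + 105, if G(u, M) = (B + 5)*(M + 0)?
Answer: -1539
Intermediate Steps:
G(u, M) = -M (G(u, M) = (-6 + 5)*(M + 0) = -M)
G(12, -12)*(-137) + 105 = -1*(-12)*(-137) + 105 = 12*(-137) + 105 = -1644 + 105 = -1539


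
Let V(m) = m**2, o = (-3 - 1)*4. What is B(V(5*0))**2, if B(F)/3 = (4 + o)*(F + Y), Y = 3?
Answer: 11664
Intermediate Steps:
o = -16 (o = -4*4 = -16)
B(F) = -108 - 36*F (B(F) = 3*((4 - 16)*(F + 3)) = 3*(-12*(3 + F)) = 3*(-36 - 12*F) = -108 - 36*F)
B(V(5*0))**2 = (-108 - 36*(5*0)**2)**2 = (-108 - 36*0**2)**2 = (-108 - 36*0)**2 = (-108 + 0)**2 = (-108)**2 = 11664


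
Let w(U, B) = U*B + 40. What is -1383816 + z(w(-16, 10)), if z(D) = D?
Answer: -1383936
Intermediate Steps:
w(U, B) = 40 + B*U (w(U, B) = B*U + 40 = 40 + B*U)
-1383816 + z(w(-16, 10)) = -1383816 + (40 + 10*(-16)) = -1383816 + (40 - 160) = -1383816 - 120 = -1383936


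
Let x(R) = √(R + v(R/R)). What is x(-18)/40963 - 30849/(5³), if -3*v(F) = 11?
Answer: -30849/125 + I*√195/122889 ≈ -246.79 + 0.00011363*I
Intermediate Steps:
v(F) = -11/3 (v(F) = -⅓*11 = -11/3)
x(R) = √(-11/3 + R) (x(R) = √(R - 11/3) = √(-11/3 + R))
x(-18)/40963 - 30849/(5³) = (√(-33 + 9*(-18))/3)/40963 - 30849/(5³) = (√(-33 - 162)/3)*(1/40963) - 30849/125 = (√(-195)/3)*(1/40963) - 30849*1/125 = ((I*√195)/3)*(1/40963) - 30849/125 = (I*√195/3)*(1/40963) - 30849/125 = I*√195/122889 - 30849/125 = -30849/125 + I*√195/122889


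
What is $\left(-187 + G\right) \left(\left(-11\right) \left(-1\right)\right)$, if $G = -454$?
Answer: $-7051$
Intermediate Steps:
$\left(-187 + G\right) \left(\left(-11\right) \left(-1\right)\right) = \left(-187 - 454\right) \left(\left(-11\right) \left(-1\right)\right) = \left(-641\right) 11 = -7051$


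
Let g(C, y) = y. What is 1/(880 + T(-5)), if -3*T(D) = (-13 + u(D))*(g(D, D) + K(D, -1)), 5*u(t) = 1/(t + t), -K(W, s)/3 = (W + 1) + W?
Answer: 25/24387 ≈ 0.0010251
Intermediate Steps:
K(W, s) = -3 - 6*W (K(W, s) = -3*((W + 1) + W) = -3*((1 + W) + W) = -3*(1 + 2*W) = -3 - 6*W)
u(t) = 1/(10*t) (u(t) = 1/(5*(t + t)) = 1/(5*((2*t))) = (1/(2*t))/5 = 1/(10*t))
T(D) = -(-13 + 1/(10*D))*(-3 - 5*D)/3 (T(D) = -(-13 + 1/(10*D))*(D + (-3 - 6*D))/3 = -(-13 + 1/(10*D))*(-3 - 5*D)/3)
1/(880 + T(-5)) = 1/(880 + (1/30)*(3 - 650*(-5)² - 385*(-5))/(-5)) = 1/(880 + (1/30)*(-⅕)*(3 - 650*25 + 1925)) = 1/(880 + (1/30)*(-⅕)*(3 - 16250 + 1925)) = 1/(880 + (1/30)*(-⅕)*(-14322)) = 1/(880 + 2387/25) = 1/(24387/25) = 25/24387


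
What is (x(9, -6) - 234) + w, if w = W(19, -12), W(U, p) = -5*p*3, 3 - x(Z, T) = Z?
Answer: -60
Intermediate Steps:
x(Z, T) = 3 - Z
W(U, p) = -15*p
w = 180 (w = -15*(-12) = 180)
(x(9, -6) - 234) + w = ((3 - 1*9) - 234) + 180 = ((3 - 9) - 234) + 180 = (-6 - 234) + 180 = -240 + 180 = -60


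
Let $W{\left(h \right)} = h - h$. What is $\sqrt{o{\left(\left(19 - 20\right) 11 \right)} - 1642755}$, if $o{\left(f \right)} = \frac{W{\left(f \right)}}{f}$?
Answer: $i \sqrt{1642755} \approx 1281.7 i$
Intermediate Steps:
$W{\left(h \right)} = 0$
$o{\left(f \right)} = 0$ ($o{\left(f \right)} = \frac{0}{f} = 0$)
$\sqrt{o{\left(\left(19 - 20\right) 11 \right)} - 1642755} = \sqrt{0 - 1642755} = \sqrt{-1642755} = i \sqrt{1642755}$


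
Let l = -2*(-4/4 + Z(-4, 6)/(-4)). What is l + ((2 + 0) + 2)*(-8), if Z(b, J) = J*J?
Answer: -12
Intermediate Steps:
Z(b, J) = J²
l = 20 (l = -2*(-4/4 + 6²/(-4)) = -2*(-4*¼ + 36*(-¼)) = -2*(-1 - 9) = -2*(-10) = 20)
l + ((2 + 0) + 2)*(-8) = 20 + ((2 + 0) + 2)*(-8) = 20 + (2 + 2)*(-8) = 20 + 4*(-8) = 20 - 32 = -12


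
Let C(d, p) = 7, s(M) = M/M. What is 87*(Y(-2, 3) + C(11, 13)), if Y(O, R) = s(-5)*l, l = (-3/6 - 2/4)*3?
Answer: 348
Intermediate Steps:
s(M) = 1
l = -3 (l = (-3*⅙ - 2*¼)*3 = (-½ - ½)*3 = -1*3 = -3)
Y(O, R) = -3 (Y(O, R) = 1*(-3) = -3)
87*(Y(-2, 3) + C(11, 13)) = 87*(-3 + 7) = 87*4 = 348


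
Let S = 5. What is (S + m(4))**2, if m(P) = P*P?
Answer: 441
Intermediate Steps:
m(P) = P**2
(S + m(4))**2 = (5 + 4**2)**2 = (5 + 16)**2 = 21**2 = 441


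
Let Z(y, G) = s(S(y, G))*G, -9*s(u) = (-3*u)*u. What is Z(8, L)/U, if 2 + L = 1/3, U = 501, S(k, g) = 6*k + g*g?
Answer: -1044245/365229 ≈ -2.8591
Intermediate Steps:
S(k, g) = g² + 6*k (S(k, g) = 6*k + g² = g² + 6*k)
L = -5/3 (L = -2 + 1/3 = -2 + ⅓ = -5/3 ≈ -1.6667)
s(u) = u²/3 (s(u) = -(-3*u)*u/9 = -(-1)*u²/3 = u²/3)
Z(y, G) = G*(G² + 6*y)²/3 (Z(y, G) = ((G² + 6*y)²/3)*G = G*(G² + 6*y)²/3)
Z(8, L)/U = ((⅓)*(-5/3)*((-5/3)² + 6*8)²)/501 = ((⅓)*(-5/3)*(25/9 + 48)²)*(1/501) = ((⅓)*(-5/3)*(457/9)²)*(1/501) = ((⅓)*(-5/3)*(208849/81))*(1/501) = -1044245/729*1/501 = -1044245/365229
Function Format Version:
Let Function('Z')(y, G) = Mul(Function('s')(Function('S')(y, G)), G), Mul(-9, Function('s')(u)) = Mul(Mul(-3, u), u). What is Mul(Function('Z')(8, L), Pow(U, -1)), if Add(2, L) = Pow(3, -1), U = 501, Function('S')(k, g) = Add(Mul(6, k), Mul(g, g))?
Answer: Rational(-1044245, 365229) ≈ -2.8591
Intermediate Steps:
Function('S')(k, g) = Add(Pow(g, 2), Mul(6, k)) (Function('S')(k, g) = Add(Mul(6, k), Pow(g, 2)) = Add(Pow(g, 2), Mul(6, k)))
L = Rational(-5, 3) (L = Add(-2, Pow(3, -1)) = Add(-2, Rational(1, 3)) = Rational(-5, 3) ≈ -1.6667)
Function('s')(u) = Mul(Rational(1, 3), Pow(u, 2)) (Function('s')(u) = Mul(Rational(-1, 9), Mul(Mul(-3, u), u)) = Mul(Rational(-1, 9), Mul(-3, Pow(u, 2))) = Mul(Rational(1, 3), Pow(u, 2)))
Function('Z')(y, G) = Mul(Rational(1, 3), G, Pow(Add(Pow(G, 2), Mul(6, y)), 2)) (Function('Z')(y, G) = Mul(Mul(Rational(1, 3), Pow(Add(Pow(G, 2), Mul(6, y)), 2)), G) = Mul(Rational(1, 3), G, Pow(Add(Pow(G, 2), Mul(6, y)), 2)))
Mul(Function('Z')(8, L), Pow(U, -1)) = Mul(Mul(Rational(1, 3), Rational(-5, 3), Pow(Add(Pow(Rational(-5, 3), 2), Mul(6, 8)), 2)), Pow(501, -1)) = Mul(Mul(Rational(1, 3), Rational(-5, 3), Pow(Add(Rational(25, 9), 48), 2)), Rational(1, 501)) = Mul(Mul(Rational(1, 3), Rational(-5, 3), Pow(Rational(457, 9), 2)), Rational(1, 501)) = Mul(Mul(Rational(1, 3), Rational(-5, 3), Rational(208849, 81)), Rational(1, 501)) = Mul(Rational(-1044245, 729), Rational(1, 501)) = Rational(-1044245, 365229)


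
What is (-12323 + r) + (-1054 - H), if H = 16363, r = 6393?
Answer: -23347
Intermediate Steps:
(-12323 + r) + (-1054 - H) = (-12323 + 6393) + (-1054 - 1*16363) = -5930 + (-1054 - 16363) = -5930 - 17417 = -23347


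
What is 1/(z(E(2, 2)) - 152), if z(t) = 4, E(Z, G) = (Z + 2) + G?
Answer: -1/148 ≈ -0.0067568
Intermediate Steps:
E(Z, G) = 2 + G + Z (E(Z, G) = (2 + Z) + G = 2 + G + Z)
1/(z(E(2, 2)) - 152) = 1/(4 - 152) = 1/(-148) = -1/148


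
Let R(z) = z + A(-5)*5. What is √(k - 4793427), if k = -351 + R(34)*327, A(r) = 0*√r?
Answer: 2*I*√1195665 ≈ 2186.9*I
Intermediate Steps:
A(r) = 0
R(z) = z (R(z) = z + 0*5 = z + 0 = z)
k = 10767 (k = -351 + 34*327 = -351 + 11118 = 10767)
√(k - 4793427) = √(10767 - 4793427) = √(-4782660) = 2*I*√1195665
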